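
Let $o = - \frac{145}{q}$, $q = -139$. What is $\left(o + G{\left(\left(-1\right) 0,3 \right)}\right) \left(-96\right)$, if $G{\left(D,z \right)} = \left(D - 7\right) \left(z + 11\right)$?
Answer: $\frac{1293792}{139} \approx 9307.9$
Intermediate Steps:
$o = \frac{145}{139}$ ($o = - \frac{145}{-139} = \left(-145\right) \left(- \frac{1}{139}\right) = \frac{145}{139} \approx 1.0432$)
$G{\left(D,z \right)} = \left(-7 + D\right) \left(11 + z\right)$
$\left(o + G{\left(\left(-1\right) 0,3 \right)}\right) \left(-96\right) = \left(\frac{145}{139} + \left(-77 - 21 + 11 \left(\left(-1\right) 0\right) + \left(-1\right) 0 \cdot 3\right)\right) \left(-96\right) = \left(\frac{145}{139} + \left(-77 - 21 + 11 \cdot 0 + 0 \cdot 3\right)\right) \left(-96\right) = \left(\frac{145}{139} + \left(-77 - 21 + 0 + 0\right)\right) \left(-96\right) = \left(\frac{145}{139} - 98\right) \left(-96\right) = \left(- \frac{13477}{139}\right) \left(-96\right) = \frac{1293792}{139}$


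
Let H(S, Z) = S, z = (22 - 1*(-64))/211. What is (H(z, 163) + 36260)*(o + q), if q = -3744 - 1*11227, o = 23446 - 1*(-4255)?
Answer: 97396542580/211 ≈ 4.6160e+8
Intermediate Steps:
o = 27701 (o = 23446 + 4255 = 27701)
z = 86/211 (z = (22 + 64)*(1/211) = 86*(1/211) = 86/211 ≈ 0.40758)
q = -14971 (q = -3744 - 11227 = -14971)
(H(z, 163) + 36260)*(o + q) = (86/211 + 36260)*(27701 - 14971) = (7650946/211)*12730 = 97396542580/211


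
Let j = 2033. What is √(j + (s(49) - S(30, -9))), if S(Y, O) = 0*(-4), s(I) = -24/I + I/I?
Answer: √99642/7 ≈ 45.094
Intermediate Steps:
s(I) = 1 - 24/I (s(I) = -24/I + 1 = 1 - 24/I)
S(Y, O) = 0
√(j + (s(49) - S(30, -9))) = √(2033 + ((-24 + 49)/49 - 1*0)) = √(2033 + ((1/49)*25 + 0)) = √(2033 + (25/49 + 0)) = √(2033 + 25/49) = √(99642/49) = √99642/7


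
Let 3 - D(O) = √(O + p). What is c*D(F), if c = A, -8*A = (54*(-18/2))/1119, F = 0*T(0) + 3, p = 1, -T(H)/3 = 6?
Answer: 81/1492 ≈ 0.054290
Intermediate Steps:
T(H) = -18 (T(H) = -3*6 = -18)
F = 3 (F = 0*(-18) + 3 = 0 + 3 = 3)
D(O) = 3 - √(1 + O) (D(O) = 3 - √(O + 1) = 3 - √(1 + O))
A = 81/1492 (A = -54*(-18/2)/(8*1119) = -54*(-18*½)/(8*1119) = -54*(-9)/(8*1119) = -(-243)/(4*1119) = -⅛*(-162/373) = 81/1492 ≈ 0.054290)
c = 81/1492 ≈ 0.054290
c*D(F) = 81*(3 - √(1 + 3))/1492 = 81*(3 - √4)/1492 = 81*(3 - 1*2)/1492 = 81*(3 - 2)/1492 = (81/1492)*1 = 81/1492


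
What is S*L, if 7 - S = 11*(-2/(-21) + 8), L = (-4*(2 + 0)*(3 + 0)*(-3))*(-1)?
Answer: 41352/7 ≈ 5907.4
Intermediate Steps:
L = -72 (L = (-8*3*(-3))*(-1) = (-4*6*(-3))*(-1) = -24*(-3)*(-1) = 72*(-1) = -72)
S = -1723/21 (S = 7 - 11*(-2/(-21) + 8) = 7 - 11*(-2*(-1/21) + 8) = 7 - 11*(2/21 + 8) = 7 - 11*170/21 = 7 - 1*1870/21 = 7 - 1870/21 = -1723/21 ≈ -82.048)
S*L = -1723/21*(-72) = 41352/7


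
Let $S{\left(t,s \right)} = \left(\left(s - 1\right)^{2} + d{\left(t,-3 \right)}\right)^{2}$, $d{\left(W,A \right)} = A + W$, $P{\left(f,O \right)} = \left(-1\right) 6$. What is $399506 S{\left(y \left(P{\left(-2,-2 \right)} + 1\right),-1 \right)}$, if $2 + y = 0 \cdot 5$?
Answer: $48340226$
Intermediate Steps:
$P{\left(f,O \right)} = -6$
$y = -2$ ($y = -2 + 0 \cdot 5 = -2 + 0 = -2$)
$S{\left(t,s \right)} = \left(-3 + t + \left(-1 + s\right)^{2}\right)^{2}$ ($S{\left(t,s \right)} = \left(\left(s - 1\right)^{2} + \left(-3 + t\right)\right)^{2} = \left(\left(-1 + s\right)^{2} + \left(-3 + t\right)\right)^{2} = \left(-3 + t + \left(-1 + s\right)^{2}\right)^{2}$)
$399506 S{\left(y \left(P{\left(-2,-2 \right)} + 1\right),-1 \right)} = 399506 \left(-3 - 2 \left(-6 + 1\right) + \left(-1 - 1\right)^{2}\right)^{2} = 399506 \left(-3 - -10 + \left(-2\right)^{2}\right)^{2} = 399506 \left(-3 + 10 + 4\right)^{2} = 399506 \cdot 11^{2} = 399506 \cdot 121 = 48340226$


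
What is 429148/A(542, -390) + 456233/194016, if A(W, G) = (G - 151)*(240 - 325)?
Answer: 6131850169/524813280 ≈ 11.684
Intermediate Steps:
A(W, G) = 12835 - 85*G (A(W, G) = (-151 + G)*(-85) = 12835 - 85*G)
429148/A(542, -390) + 456233/194016 = 429148/(12835 - 85*(-390)) + 456233/194016 = 429148/(12835 + 33150) + 456233*(1/194016) = 429148/45985 + 456233/194016 = 429148*(1/45985) + 456233/194016 = 25244/2705 + 456233/194016 = 6131850169/524813280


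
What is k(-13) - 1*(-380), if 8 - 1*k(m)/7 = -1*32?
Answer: 660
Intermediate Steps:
k(m) = 280 (k(m) = 56 - (-7)*32 = 56 - 7*(-32) = 56 + 224 = 280)
k(-13) - 1*(-380) = 280 - 1*(-380) = 280 + 380 = 660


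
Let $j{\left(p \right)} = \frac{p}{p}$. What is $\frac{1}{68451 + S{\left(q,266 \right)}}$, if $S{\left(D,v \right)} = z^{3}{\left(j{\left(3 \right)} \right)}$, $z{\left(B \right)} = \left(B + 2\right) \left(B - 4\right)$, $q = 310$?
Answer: $\frac{1}{67722} \approx 1.4766 \cdot 10^{-5}$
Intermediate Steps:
$j{\left(p \right)} = 1$
$z{\left(B \right)} = \left(-4 + B\right) \left(2 + B\right)$ ($z{\left(B \right)} = \left(2 + B\right) \left(-4 + B\right) = \left(-4 + B\right) \left(2 + B\right)$)
$S{\left(D,v \right)} = -729$ ($S{\left(D,v \right)} = \left(-8 + 1^{2} - 2\right)^{3} = \left(-8 + 1 - 2\right)^{3} = \left(-9\right)^{3} = -729$)
$\frac{1}{68451 + S{\left(q,266 \right)}} = \frac{1}{68451 - 729} = \frac{1}{67722}$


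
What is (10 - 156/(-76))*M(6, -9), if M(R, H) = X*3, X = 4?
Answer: 2748/19 ≈ 144.63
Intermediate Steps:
M(R, H) = 12 (M(R, H) = 4*3 = 12)
(10 - 156/(-76))*M(6, -9) = (10 - 156/(-76))*12 = (10 - 156*(-1/76))*12 = (10 + 39/19)*12 = (229/19)*12 = 2748/19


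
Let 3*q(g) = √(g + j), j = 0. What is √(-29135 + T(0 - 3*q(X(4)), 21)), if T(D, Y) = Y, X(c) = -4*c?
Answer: I*√29114 ≈ 170.63*I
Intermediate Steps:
q(g) = √g/3 (q(g) = √(g + 0)/3 = √g/3)
√(-29135 + T(0 - 3*q(X(4)), 21)) = √(-29135 + 21) = √(-29114) = I*√29114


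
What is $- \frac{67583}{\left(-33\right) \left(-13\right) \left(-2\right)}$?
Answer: $\frac{67583}{858} \approx 78.768$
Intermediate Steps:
$- \frac{67583}{\left(-33\right) \left(-13\right) \left(-2\right)} = - \frac{67583}{429 \left(-2\right)} = - \frac{67583}{-858} = \left(-67583\right) \left(- \frac{1}{858}\right) = \frac{67583}{858}$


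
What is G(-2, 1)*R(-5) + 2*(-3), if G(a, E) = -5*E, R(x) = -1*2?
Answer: 4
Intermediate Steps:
R(x) = -2
G(-2, 1)*R(-5) + 2*(-3) = -5*1*(-2) + 2*(-3) = -5*(-2) - 6 = 10 - 6 = 4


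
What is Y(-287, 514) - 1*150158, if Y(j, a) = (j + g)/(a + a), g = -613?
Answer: -38590831/257 ≈ -1.5016e+5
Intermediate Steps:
Y(j, a) = (-613 + j)/(2*a) (Y(j, a) = (j - 613)/(a + a) = (-613 + j)/((2*a)) = (-613 + j)*(1/(2*a)) = (-613 + j)/(2*a))
Y(-287, 514) - 1*150158 = (½)*(-613 - 287)/514 - 1*150158 = (½)*(1/514)*(-900) - 150158 = -225/257 - 150158 = -38590831/257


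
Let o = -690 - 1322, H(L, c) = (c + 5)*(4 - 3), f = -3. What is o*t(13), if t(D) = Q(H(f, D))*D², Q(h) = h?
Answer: -6120504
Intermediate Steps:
H(L, c) = 5 + c (H(L, c) = (5 + c)*1 = 5 + c)
t(D) = D²*(5 + D) (t(D) = (5 + D)*D² = D²*(5 + D))
o = -2012
o*t(13) = -2012*13²*(5 + 13) = -340028*18 = -2012*3042 = -6120504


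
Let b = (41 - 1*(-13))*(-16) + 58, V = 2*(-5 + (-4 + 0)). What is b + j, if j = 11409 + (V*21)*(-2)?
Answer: 11359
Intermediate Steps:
V = -18 (V = 2*(-5 - 4) = 2*(-9) = -18)
j = 12165 (j = 11409 - 18*21*(-2) = 11409 - 378*(-2) = 11409 + 756 = 12165)
b = -806 (b = (41 + 13)*(-16) + 58 = 54*(-16) + 58 = -864 + 58 = -806)
b + j = -806 + 12165 = 11359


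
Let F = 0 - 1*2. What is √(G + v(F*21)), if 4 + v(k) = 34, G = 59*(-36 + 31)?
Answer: I*√265 ≈ 16.279*I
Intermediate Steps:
F = -2 (F = 0 - 2 = -2)
G = -295 (G = 59*(-5) = -295)
v(k) = 30 (v(k) = -4 + 34 = 30)
√(G + v(F*21)) = √(-295 + 30) = √(-265) = I*√265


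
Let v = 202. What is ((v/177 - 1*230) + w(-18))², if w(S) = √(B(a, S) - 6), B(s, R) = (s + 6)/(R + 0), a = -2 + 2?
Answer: 1640699647/31329 - 81016*I*√57/531 ≈ 52370.0 - 1151.9*I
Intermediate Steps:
a = 0
B(s, R) = (6 + s)/R
w(S) = √(-6 + 6/S) (w(S) = √((6 + 0)/S - 6) = √(6/S - 6) = √(-6 + 6/S))
((v/177 - 1*230) + w(-18))² = ((202/177 - 1*230) + √6*√((1 - 1*(-18))/(-18)))² = ((202*(1/177) - 230) + √6*√(-(1 + 18)/18))² = ((202/177 - 230) + √6*√(-1/18*19))² = (-40508/177 + √6*√(-19/18))² = (-40508/177 + √6*(I*√38/6))² = (-40508/177 + I*√57/3)²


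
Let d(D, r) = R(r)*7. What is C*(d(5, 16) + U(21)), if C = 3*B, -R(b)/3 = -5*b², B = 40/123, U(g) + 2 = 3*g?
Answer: 1077640/41 ≈ 26284.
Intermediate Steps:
U(g) = -2 + 3*g
B = 40/123 (B = 40*(1/123) = 40/123 ≈ 0.32520)
R(b) = 15*b² (R(b) = -(-15)*b² = 15*b²)
d(D, r) = 105*r² (d(D, r) = (15*r²)*7 = 105*r²)
C = 40/41 (C = 3*(40/123) = 40/41 ≈ 0.97561)
C*(d(5, 16) + U(21)) = 40*(105*16² + (-2 + 3*21))/41 = 40*(105*256 + (-2 + 63))/41 = 40*(26880 + 61)/41 = (40/41)*26941 = 1077640/41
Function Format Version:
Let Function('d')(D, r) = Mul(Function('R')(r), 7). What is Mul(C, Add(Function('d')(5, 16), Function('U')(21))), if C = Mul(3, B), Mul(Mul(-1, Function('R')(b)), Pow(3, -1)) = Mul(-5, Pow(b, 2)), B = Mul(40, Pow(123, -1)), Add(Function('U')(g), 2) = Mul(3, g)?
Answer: Rational(1077640, 41) ≈ 26284.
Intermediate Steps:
Function('U')(g) = Add(-2, Mul(3, g))
B = Rational(40, 123) (B = Mul(40, Rational(1, 123)) = Rational(40, 123) ≈ 0.32520)
Function('R')(b) = Mul(15, Pow(b, 2)) (Function('R')(b) = Mul(-3, Mul(-5, Pow(b, 2))) = Mul(15, Pow(b, 2)))
Function('d')(D, r) = Mul(105, Pow(r, 2)) (Function('d')(D, r) = Mul(Mul(15, Pow(r, 2)), 7) = Mul(105, Pow(r, 2)))
C = Rational(40, 41) (C = Mul(3, Rational(40, 123)) = Rational(40, 41) ≈ 0.97561)
Mul(C, Add(Function('d')(5, 16), Function('U')(21))) = Mul(Rational(40, 41), Add(Mul(105, Pow(16, 2)), Add(-2, Mul(3, 21)))) = Mul(Rational(40, 41), Add(Mul(105, 256), Add(-2, 63))) = Mul(Rational(40, 41), Add(26880, 61)) = Mul(Rational(40, 41), 26941) = Rational(1077640, 41)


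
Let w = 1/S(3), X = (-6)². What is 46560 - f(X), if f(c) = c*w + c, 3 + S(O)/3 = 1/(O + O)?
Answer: 790980/17 ≈ 46528.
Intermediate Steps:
S(O) = -9 + 3/(2*O) (S(O) = -9 + 3/(O + O) = -9 + 3/((2*O)) = -9 + 3*(1/(2*O)) = -9 + 3/(2*O))
X = 36
w = -2/17 (w = 1/(-9 + (3/2)/3) = 1/(-9 + (3/2)*(⅓)) = 1/(-9 + ½) = 1/(-17/2) = -2/17 ≈ -0.11765)
f(c) = 15*c/17 (f(c) = c*(-2/17) + c = -2*c/17 + c = 15*c/17)
46560 - f(X) = 46560 - 15*36/17 = 46560 - 1*540/17 = 46560 - 540/17 = 790980/17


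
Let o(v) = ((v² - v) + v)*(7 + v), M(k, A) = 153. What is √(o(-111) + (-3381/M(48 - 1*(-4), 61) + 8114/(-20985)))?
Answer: I*√163080752712853335/356745 ≈ 1132.0*I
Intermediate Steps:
o(v) = v²*(7 + v)
√(o(-111) + (-3381/M(48 - 1*(-4), 61) + 8114/(-20985))) = √((-111)²*(7 - 111) + (-3381/153 + 8114/(-20985))) = √(12321*(-104) + (-3381*1/153 + 8114*(-1/20985))) = √(-1281384 + (-1127/51 - 8114/20985)) = √(-1281384 - 8021303/356745) = √(-457135356383/356745) = I*√163080752712853335/356745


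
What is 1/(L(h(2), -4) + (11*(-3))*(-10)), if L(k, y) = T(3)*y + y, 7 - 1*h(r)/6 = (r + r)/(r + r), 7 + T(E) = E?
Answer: 1/342 ≈ 0.0029240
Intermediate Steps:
T(E) = -7 + E
h(r) = 36 (h(r) = 42 - 6*(r + r)/(r + r) = 42 - 6*2*r/(2*r) = 42 - 6*2*r*1/(2*r) = 42 - 6*1 = 42 - 6 = 36)
L(k, y) = -3*y (L(k, y) = (-7 + 3)*y + y = -4*y + y = -3*y)
1/(L(h(2), -4) + (11*(-3))*(-10)) = 1/(-3*(-4) + (11*(-3))*(-10)) = 1/(12 - 33*(-10)) = 1/(12 + 330) = 1/342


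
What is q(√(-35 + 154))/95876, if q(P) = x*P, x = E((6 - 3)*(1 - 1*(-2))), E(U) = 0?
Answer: 0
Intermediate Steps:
x = 0
q(P) = 0 (q(P) = 0*P = 0)
q(√(-35 + 154))/95876 = 0/95876 = 0*(1/95876) = 0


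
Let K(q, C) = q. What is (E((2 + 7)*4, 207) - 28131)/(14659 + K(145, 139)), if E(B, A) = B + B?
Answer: -28059/14804 ≈ -1.8954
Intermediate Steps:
E(B, A) = 2*B
(E((2 + 7)*4, 207) - 28131)/(14659 + K(145, 139)) = (2*((2 + 7)*4) - 28131)/(14659 + 145) = (2*(9*4) - 28131)/14804 = (2*36 - 28131)*(1/14804) = (72 - 28131)*(1/14804) = -28059*1/14804 = -28059/14804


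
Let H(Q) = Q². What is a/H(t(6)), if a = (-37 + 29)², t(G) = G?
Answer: 16/9 ≈ 1.7778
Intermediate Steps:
a = 64 (a = (-8)² = 64)
a/H(t(6)) = 64/(6²) = 64/36 = 64*(1/36) = 16/9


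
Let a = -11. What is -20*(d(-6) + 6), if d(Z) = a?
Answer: 100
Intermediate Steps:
d(Z) = -11
-20*(d(-6) + 6) = -20*(-11 + 6) = -20*(-5) = 100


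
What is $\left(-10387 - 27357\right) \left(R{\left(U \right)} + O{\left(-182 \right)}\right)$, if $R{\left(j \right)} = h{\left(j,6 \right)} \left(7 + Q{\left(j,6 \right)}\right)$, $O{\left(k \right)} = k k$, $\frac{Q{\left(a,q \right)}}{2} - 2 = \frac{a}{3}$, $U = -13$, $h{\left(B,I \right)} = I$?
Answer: $-1250760672$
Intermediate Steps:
$Q{\left(a,q \right)} = 4 + \frac{2 a}{3}$ ($Q{\left(a,q \right)} = 4 + 2 \frac{a}{3} = 4 + \frac{2 a}{3}$)
$O{\left(k \right)} = k^{2}$
$R{\left(j \right)} = 66 + 4 j$ ($R{\left(j \right)} = 6 \left(7 + \left(4 + \frac{2 j}{3}\right)\right) = 6 \left(11 + \frac{2 j}{3}\right) = 66 + 4 j$)
$\left(-10387 - 27357\right) \left(R{\left(U \right)} + O{\left(-182 \right)}\right) = \left(-10387 - 27357\right) \left(\left(66 + 4 \left(-13\right)\right) + \left(-182\right)^{2}\right) = - 37744 \left(\left(66 - 52\right) + 33124\right) = - 37744 \left(14 + 33124\right) = \left(-37744\right) 33138 = -1250760672$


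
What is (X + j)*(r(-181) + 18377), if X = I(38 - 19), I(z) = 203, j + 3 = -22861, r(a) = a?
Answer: -412339556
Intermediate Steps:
j = -22864 (j = -3 - 22861 = -22864)
X = 203
(X + j)*(r(-181) + 18377) = (203 - 22864)*(-181 + 18377) = -22661*18196 = -412339556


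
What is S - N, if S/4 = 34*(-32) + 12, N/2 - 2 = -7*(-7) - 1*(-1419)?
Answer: -7244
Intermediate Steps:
N = 2940 (N = 4 + 2*(-7*(-7) - 1*(-1419)) = 4 + 2*(49 + 1419) = 4 + 2*1468 = 4 + 2936 = 2940)
S = -4304 (S = 4*(34*(-32) + 12) = 4*(-1088 + 12) = 4*(-1076) = -4304)
S - N = -4304 - 1*2940 = -4304 - 2940 = -7244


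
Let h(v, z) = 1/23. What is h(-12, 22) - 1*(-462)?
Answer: 10627/23 ≈ 462.04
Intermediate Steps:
h(v, z) = 1/23
h(-12, 22) - 1*(-462) = 1/23 - 1*(-462) = 1/23 + 462 = 10627/23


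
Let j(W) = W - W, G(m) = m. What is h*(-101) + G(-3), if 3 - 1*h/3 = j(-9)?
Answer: -912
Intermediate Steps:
j(W) = 0
h = 9 (h = 9 - 3*0 = 9 + 0 = 9)
h*(-101) + G(-3) = 9*(-101) - 3 = -909 - 3 = -912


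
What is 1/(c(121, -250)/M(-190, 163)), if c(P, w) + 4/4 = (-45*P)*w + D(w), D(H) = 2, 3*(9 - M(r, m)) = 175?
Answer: -148/4083753 ≈ -3.6241e-5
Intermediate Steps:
M(r, m) = -148/3 (M(r, m) = 9 - 1/3*175 = 9 - 175/3 = -148/3)
c(P, w) = 1 - 45*P*w (c(P, w) = -1 + ((-45*P)*w + 2) = -1 + (-45*P*w + 2) = -1 + (2 - 45*P*w) = 1 - 45*P*w)
1/(c(121, -250)/M(-190, 163)) = 1/((1 - 45*121*(-250))/(-148/3)) = 1/((1 + 1361250)*(-3/148)) = 1/(1361251*(-3/148)) = 1/(-4083753/148) = -148/4083753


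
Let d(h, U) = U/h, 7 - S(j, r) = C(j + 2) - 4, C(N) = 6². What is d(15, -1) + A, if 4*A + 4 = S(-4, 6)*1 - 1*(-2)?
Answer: -409/60 ≈ -6.8167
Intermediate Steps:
C(N) = 36
S(j, r) = -25 (S(j, r) = 7 - (36 - 4) = 7 - 1*32 = 7 - 32 = -25)
A = -27/4 (A = -1 + (-25*1 - 1*(-2))/4 = -1 + (-25 + 2)/4 = -1 + (¼)*(-23) = -1 - 23/4 = -27/4 ≈ -6.7500)
d(15, -1) + A = -1/15 - 27/4 = -409/60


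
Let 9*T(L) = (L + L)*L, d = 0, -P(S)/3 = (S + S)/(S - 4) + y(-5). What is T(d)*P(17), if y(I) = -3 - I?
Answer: 0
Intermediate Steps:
P(S) = -6 - 6*S/(-4 + S) (P(S) = -3*((S + S)/(S - 4) + (-3 - 1*(-5))) = -3*((2*S)/(-4 + S) + (-3 + 5)) = -3*(2*S/(-4 + S) + 2) = -3*(2 + 2*S/(-4 + S)) = -6 - 6*S/(-4 + S))
T(L) = 2*L²/9 (T(L) = ((L + L)*L)/9 = ((2*L)*L)/9 = (2*L²)/9 = 2*L²/9)
T(d)*P(17) = ((2/9)*0²)*(12*(2 - 1*17)/(-4 + 17)) = ((2/9)*0)*(12*(2 - 17)/13) = 0*(12*(1/13)*(-15)) = 0*(-180/13) = 0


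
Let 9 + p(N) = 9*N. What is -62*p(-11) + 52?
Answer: 6748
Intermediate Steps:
p(N) = -9 + 9*N
-62*p(-11) + 52 = -62*(-9 + 9*(-11)) + 52 = -62*(-9 - 99) + 52 = -62*(-108) + 52 = 6696 + 52 = 6748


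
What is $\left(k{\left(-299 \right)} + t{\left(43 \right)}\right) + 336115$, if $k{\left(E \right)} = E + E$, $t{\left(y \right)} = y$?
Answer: $335560$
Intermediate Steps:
$k{\left(E \right)} = 2 E$
$\left(k{\left(-299 \right)} + t{\left(43 \right)}\right) + 336115 = \left(2 \left(-299\right) + 43\right) + 336115 = \left(-598 + 43\right) + 336115 = -555 + 336115 = 335560$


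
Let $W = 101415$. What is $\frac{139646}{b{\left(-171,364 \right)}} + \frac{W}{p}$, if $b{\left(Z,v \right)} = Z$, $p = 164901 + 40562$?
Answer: $- \frac{28674744133}{35134173} \approx -816.15$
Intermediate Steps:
$p = 205463$
$\frac{139646}{b{\left(-171,364 \right)}} + \frac{W}{p} = \frac{139646}{-171} + \frac{101415}{205463} = 139646 \left(- \frac{1}{171}\right) + 101415 \cdot \frac{1}{205463} = - \frac{139646}{171} + \frac{101415}{205463} = - \frac{28674744133}{35134173}$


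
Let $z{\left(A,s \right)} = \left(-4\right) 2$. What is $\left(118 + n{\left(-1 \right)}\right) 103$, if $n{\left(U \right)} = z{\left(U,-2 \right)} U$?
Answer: $12978$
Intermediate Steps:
$z{\left(A,s \right)} = -8$
$n{\left(U \right)} = - 8 U$
$\left(118 + n{\left(-1 \right)}\right) 103 = \left(118 - -8\right) 103 = \left(118 + 8\right) 103 = 126 \cdot 103 = 12978$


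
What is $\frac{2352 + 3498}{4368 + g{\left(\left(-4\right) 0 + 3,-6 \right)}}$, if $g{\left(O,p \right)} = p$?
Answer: $\frac{975}{727} \approx 1.3411$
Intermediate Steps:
$\frac{2352 + 3498}{4368 + g{\left(\left(-4\right) 0 + 3,-6 \right)}} = \frac{2352 + 3498}{4368 - 6} = \frac{5850}{4362} = 5850 \cdot \frac{1}{4362} = \frac{975}{727}$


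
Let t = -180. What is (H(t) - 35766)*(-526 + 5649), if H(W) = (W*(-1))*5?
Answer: -178618518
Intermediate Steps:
H(W) = -5*W (H(W) = -W*5 = -5*W)
(H(t) - 35766)*(-526 + 5649) = (-5*(-180) - 35766)*(-526 + 5649) = (900 - 35766)*5123 = -34866*5123 = -178618518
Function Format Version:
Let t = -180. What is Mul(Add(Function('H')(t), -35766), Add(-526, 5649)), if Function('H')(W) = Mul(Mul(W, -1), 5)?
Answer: -178618518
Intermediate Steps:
Function('H')(W) = Mul(-5, W) (Function('H')(W) = Mul(Mul(-1, W), 5) = Mul(-5, W))
Mul(Add(Function('H')(t), -35766), Add(-526, 5649)) = Mul(Add(Mul(-5, -180), -35766), Add(-526, 5649)) = Mul(Add(900, -35766), 5123) = Mul(-34866, 5123) = -178618518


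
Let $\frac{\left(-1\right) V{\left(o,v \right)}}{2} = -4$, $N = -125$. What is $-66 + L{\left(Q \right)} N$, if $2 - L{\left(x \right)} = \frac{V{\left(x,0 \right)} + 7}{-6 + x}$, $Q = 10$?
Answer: $\frac{611}{4} \approx 152.75$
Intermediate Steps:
$V{\left(o,v \right)} = 8$ ($V{\left(o,v \right)} = \left(-2\right) \left(-4\right) = 8$)
$L{\left(x \right)} = 2 - \frac{15}{-6 + x}$ ($L{\left(x \right)} = 2 - \frac{8 + 7}{-6 + x} = 2 - \frac{15}{-6 + x}$)
$-66 + L{\left(Q \right)} N = -66 + \frac{-27 + 2 \cdot 10}{-6 + 10} \left(-125\right) = -66 + \frac{-27 + 20}{4} \left(-125\right) = -66 + \frac{1}{4} \left(-7\right) \left(-125\right) = -66 - - \frac{875}{4} = -66 + \frac{875}{4} = \frac{611}{4}$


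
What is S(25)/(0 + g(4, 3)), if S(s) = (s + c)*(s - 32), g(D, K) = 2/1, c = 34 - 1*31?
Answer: -98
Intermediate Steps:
c = 3 (c = 34 - 31 = 3)
g(D, K) = 2 (g(D, K) = 2*1 = 2)
S(s) = (-32 + s)*(3 + s) (S(s) = (s + 3)*(s - 32) = (3 + s)*(-32 + s) = (-32 + s)*(3 + s))
S(25)/(0 + g(4, 3)) = (-96 + 25**2 - 29*25)/(0 + 2) = (-96 + 625 - 725)/2 = -196*1/2 = -98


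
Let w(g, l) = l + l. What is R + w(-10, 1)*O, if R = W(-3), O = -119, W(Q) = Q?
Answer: -241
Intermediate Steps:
w(g, l) = 2*l
R = -3
R + w(-10, 1)*O = -3 + (2*1)*(-119) = -3 + 2*(-119) = -3 - 238 = -241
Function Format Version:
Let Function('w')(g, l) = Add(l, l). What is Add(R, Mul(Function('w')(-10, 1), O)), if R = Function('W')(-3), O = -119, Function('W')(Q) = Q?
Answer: -241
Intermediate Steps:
Function('w')(g, l) = Mul(2, l)
R = -3
Add(R, Mul(Function('w')(-10, 1), O)) = Add(-3, Mul(Mul(2, 1), -119)) = Add(-3, Mul(2, -119)) = Add(-3, -238) = -241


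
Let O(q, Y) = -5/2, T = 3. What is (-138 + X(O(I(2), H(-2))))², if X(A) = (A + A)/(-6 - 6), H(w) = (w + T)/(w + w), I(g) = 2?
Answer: 2725801/144 ≈ 18929.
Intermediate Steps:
H(w) = (3 + w)/(2*w) (H(w) = (w + 3)/(w + w) = (3 + w)/((2*w)) = (3 + w)*(1/(2*w)) = (3 + w)/(2*w))
O(q, Y) = -5/2 (O(q, Y) = -5*½ = -5/2)
X(A) = -A/6 (X(A) = (2*A)/(-12) = (2*A)*(-1/12) = -A/6)
(-138 + X(O(I(2), H(-2))))² = (-138 - ⅙*(-5/2))² = (-138 + 5/12)² = (-1651/12)² = 2725801/144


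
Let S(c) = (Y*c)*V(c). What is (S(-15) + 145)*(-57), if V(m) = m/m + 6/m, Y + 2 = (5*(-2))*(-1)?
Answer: -4161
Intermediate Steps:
Y = 8 (Y = -2 + (5*(-2))*(-1) = -2 - 10*(-1) = -2 + 10 = 8)
V(m) = 1 + 6/m
S(c) = 48 + 8*c (S(c) = (8*c)*((6 + c)/c) = 48 + 8*c)
(S(-15) + 145)*(-57) = ((48 + 8*(-15)) + 145)*(-57) = ((48 - 120) + 145)*(-57) = (-72 + 145)*(-57) = 73*(-57) = -4161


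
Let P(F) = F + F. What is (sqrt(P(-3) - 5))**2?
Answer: -11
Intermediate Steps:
P(F) = 2*F
(sqrt(P(-3) - 5))**2 = (sqrt(2*(-3) - 5))**2 = (sqrt(-6 - 5))**2 = (sqrt(-11))**2 = (I*sqrt(11))**2 = -11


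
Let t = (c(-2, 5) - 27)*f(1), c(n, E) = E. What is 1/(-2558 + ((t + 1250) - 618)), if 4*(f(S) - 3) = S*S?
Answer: -2/3995 ≈ -0.00050063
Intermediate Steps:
f(S) = 3 + S²/4 (f(S) = 3 + (S*S)/4 = 3 + S²/4)
t = -143/2 (t = (5 - 27)*(3 + (¼)*1²) = -22*(3 + (¼)*1) = -22*(3 + ¼) = -22*13/4 = -143/2 ≈ -71.500)
1/(-2558 + ((t + 1250) - 618)) = 1/(-2558 + ((-143/2 + 1250) - 618)) = 1/(-2558 + (2357/2 - 618)) = 1/(-2558 + 1121/2) = 1/(-3995/2) = -2/3995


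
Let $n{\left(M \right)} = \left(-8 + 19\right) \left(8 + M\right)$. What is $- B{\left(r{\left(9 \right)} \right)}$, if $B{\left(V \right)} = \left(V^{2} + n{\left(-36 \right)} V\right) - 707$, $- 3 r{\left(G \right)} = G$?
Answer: $-226$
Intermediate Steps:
$n{\left(M \right)} = 88 + 11 M$ ($n{\left(M \right)} = 11 \left(8 + M\right) = 88 + 11 M$)
$r{\left(G \right)} = - \frac{G}{3}$
$B{\left(V \right)} = -707 + V^{2} - 308 V$ ($B{\left(V \right)} = \left(V^{2} + \left(88 + 11 \left(-36\right)\right) V\right) - 707 = \left(V^{2} + \left(88 - 396\right) V\right) - 707 = \left(V^{2} - 308 V\right) - 707 = -707 + V^{2} - 308 V$)
$- B{\left(r{\left(9 \right)} \right)} = - (-707 + \left(\left(- \frac{1}{3}\right) 9\right)^{2} - 308 \left(\left(- \frac{1}{3}\right) 9\right)) = - (-707 + \left(-3\right)^{2} - -924) = - (-707 + 9 + 924) = \left(-1\right) 226 = -226$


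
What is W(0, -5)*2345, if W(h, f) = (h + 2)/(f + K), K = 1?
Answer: -2345/2 ≈ -1172.5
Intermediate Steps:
W(h, f) = (2 + h)/(1 + f) (W(h, f) = (h + 2)/(f + 1) = (2 + h)/(1 + f))
W(0, -5)*2345 = ((2 + 0)/(1 - 5))*2345 = (2/(-4))*2345 = -1/4*2*2345 = -1/2*2345 = -2345/2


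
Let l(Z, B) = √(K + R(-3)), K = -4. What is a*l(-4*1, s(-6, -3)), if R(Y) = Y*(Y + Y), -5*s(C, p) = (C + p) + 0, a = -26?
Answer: -26*√14 ≈ -97.283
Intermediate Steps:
s(C, p) = -C/5 - p/5 (s(C, p) = -((C + p) + 0)/5 = -(C + p)/5 = -C/5 - p/5)
R(Y) = 2*Y² (R(Y) = Y*(2*Y) = 2*Y²)
l(Z, B) = √14 (l(Z, B) = √(-4 + 2*(-3)²) = √(-4 + 2*9) = √(-4 + 18) = √14)
a*l(-4*1, s(-6, -3)) = -26*√14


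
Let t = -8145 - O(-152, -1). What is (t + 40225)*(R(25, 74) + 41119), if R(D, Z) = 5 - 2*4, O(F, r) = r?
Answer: 1319042396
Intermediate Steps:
R(D, Z) = -3 (R(D, Z) = 5 - 8 = -3)
t = -8144 (t = -8145 - 1*(-1) = -8145 + 1 = -8144)
(t + 40225)*(R(25, 74) + 41119) = (-8144 + 40225)*(-3 + 41119) = 32081*41116 = 1319042396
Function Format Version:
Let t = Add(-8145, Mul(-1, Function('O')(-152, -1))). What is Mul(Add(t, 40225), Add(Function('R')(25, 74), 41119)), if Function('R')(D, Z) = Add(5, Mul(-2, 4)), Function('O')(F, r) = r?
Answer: 1319042396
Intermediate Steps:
Function('R')(D, Z) = -3 (Function('R')(D, Z) = Add(5, -8) = -3)
t = -8144 (t = Add(-8145, Mul(-1, -1)) = Add(-8145, 1) = -8144)
Mul(Add(t, 40225), Add(Function('R')(25, 74), 41119)) = Mul(Add(-8144, 40225), Add(-3, 41119)) = Mul(32081, 41116) = 1319042396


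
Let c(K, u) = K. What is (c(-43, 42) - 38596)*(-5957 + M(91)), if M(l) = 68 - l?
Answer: 231061220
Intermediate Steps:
(c(-43, 42) - 38596)*(-5957 + M(91)) = (-43 - 38596)*(-5957 + (68 - 1*91)) = -38639*(-5957 + (68 - 91)) = -38639*(-5957 - 23) = -38639*(-5980) = 231061220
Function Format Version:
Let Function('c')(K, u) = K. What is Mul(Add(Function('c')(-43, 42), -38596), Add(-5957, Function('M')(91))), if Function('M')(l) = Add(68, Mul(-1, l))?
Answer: 231061220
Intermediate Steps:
Mul(Add(Function('c')(-43, 42), -38596), Add(-5957, Function('M')(91))) = Mul(Add(-43, -38596), Add(-5957, Add(68, Mul(-1, 91)))) = Mul(-38639, Add(-5957, Add(68, -91))) = Mul(-38639, Add(-5957, -23)) = Mul(-38639, -5980) = 231061220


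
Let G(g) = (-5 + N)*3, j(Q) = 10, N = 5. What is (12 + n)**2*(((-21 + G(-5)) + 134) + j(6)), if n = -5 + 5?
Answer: 17712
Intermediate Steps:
n = 0
G(g) = 0 (G(g) = (-5 + 5)*3 = 0*3 = 0)
(12 + n)**2*(((-21 + G(-5)) + 134) + j(6)) = (12 + 0)**2*(((-21 + 0) + 134) + 10) = 12**2*((-21 + 134) + 10) = 144*(113 + 10) = 144*123 = 17712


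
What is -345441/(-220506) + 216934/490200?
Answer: 18097535567/9007670100 ≈ 2.0091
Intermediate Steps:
-345441/(-220506) + 216934/490200 = -345441*(-1/220506) + 216934*(1/490200) = 115147/73502 + 108467/245100 = 18097535567/9007670100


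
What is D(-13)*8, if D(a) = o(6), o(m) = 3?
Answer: 24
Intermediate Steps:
D(a) = 3
D(-13)*8 = 3*8 = 24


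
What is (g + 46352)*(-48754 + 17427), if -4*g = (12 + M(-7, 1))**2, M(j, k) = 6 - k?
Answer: -5799222913/4 ≈ -1.4498e+9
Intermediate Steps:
g = -289/4 (g = -(12 + (6 - 1*1))**2/4 = -(12 + (6 - 1))**2/4 = -(12 + 5)**2/4 = -1/4*17**2 = -1/4*289 = -289/4 ≈ -72.250)
(g + 46352)*(-48754 + 17427) = (-289/4 + 46352)*(-48754 + 17427) = (185119/4)*(-31327) = -5799222913/4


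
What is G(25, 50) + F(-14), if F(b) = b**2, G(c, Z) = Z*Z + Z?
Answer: 2746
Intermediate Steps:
G(c, Z) = Z + Z**2 (G(c, Z) = Z**2 + Z = Z + Z**2)
G(25, 50) + F(-14) = 50*(1 + 50) + (-14)**2 = 50*51 + 196 = 2550 + 196 = 2746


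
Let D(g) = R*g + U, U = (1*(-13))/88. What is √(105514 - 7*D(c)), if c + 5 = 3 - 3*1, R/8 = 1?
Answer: √204819186/44 ≈ 325.26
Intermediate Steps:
R = 8 (R = 8*1 = 8)
U = -13/88 (U = -13*1/88 = -13/88 ≈ -0.14773)
c = -5 (c = -5 + (3 - 3*1) = -5 + (3 - 3) = -5 + 0 = -5)
D(g) = -13/88 + 8*g (D(g) = 8*g - 13/88 = -13/88 + 8*g)
√(105514 - 7*D(c)) = √(105514 - 7*(-13/88 + 8*(-5))) = √(105514 - 7*(-13/88 - 40)) = √(105514 - 7*(-3533/88)) = √(105514 + 24731/88) = √(9309963/88) = √204819186/44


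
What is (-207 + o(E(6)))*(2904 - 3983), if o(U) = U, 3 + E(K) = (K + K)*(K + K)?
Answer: 71214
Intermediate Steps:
E(K) = -3 + 4*K² (E(K) = -3 + (K + K)*(K + K) = -3 + (2*K)*(2*K) = -3 + 4*K²)
(-207 + o(E(6)))*(2904 - 3983) = (-207 + (-3 + 4*6²))*(2904 - 3983) = (-207 + (-3 + 4*36))*(-1079) = (-207 + (-3 + 144))*(-1079) = (-207 + 141)*(-1079) = -66*(-1079) = 71214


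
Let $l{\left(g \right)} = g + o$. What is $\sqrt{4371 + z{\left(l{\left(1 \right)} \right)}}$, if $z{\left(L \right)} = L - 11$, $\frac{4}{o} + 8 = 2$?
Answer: $\frac{\sqrt{39243}}{3} \approx 66.033$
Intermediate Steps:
$o = - \frac{2}{3}$ ($o = \frac{4}{-8 + 2} = \frac{4}{-6} = 4 \left(- \frac{1}{6}\right) = - \frac{2}{3} \approx -0.66667$)
$l{\left(g \right)} = - \frac{2}{3} + g$ ($l{\left(g \right)} = g - \frac{2}{3} = - \frac{2}{3} + g$)
$z{\left(L \right)} = -11 + L$
$\sqrt{4371 + z{\left(l{\left(1 \right)} \right)}} = \sqrt{4371 + \left(-11 + \left(- \frac{2}{3} + 1\right)\right)} = \sqrt{4371 + \left(-11 + \frac{1}{3}\right)} = \sqrt{4371 - \frac{32}{3}} = \sqrt{\frac{13081}{3}} = \frac{\sqrt{39243}}{3}$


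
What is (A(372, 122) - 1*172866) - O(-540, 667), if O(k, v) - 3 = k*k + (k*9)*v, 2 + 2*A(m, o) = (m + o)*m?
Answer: 2869034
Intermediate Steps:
A(m, o) = -1 + m*(m + o)/2 (A(m, o) = -1 + ((m + o)*m)/2 = -1 + (m*(m + o))/2 = -1 + m*(m + o)/2)
O(k, v) = 3 + k**2 + 9*k*v (O(k, v) = 3 + (k*k + (k*9)*v) = 3 + (k**2 + (9*k)*v) = 3 + (k**2 + 9*k*v) = 3 + k**2 + 9*k*v)
(A(372, 122) - 1*172866) - O(-540, 667) = ((-1 + (1/2)*372**2 + (1/2)*372*122) - 1*172866) - (3 + (-540)**2 + 9*(-540)*667) = ((-1 + (1/2)*138384 + 22692) - 172866) - (3 + 291600 - 3241620) = ((-1 + 69192 + 22692) - 172866) - 1*(-2950017) = (91883 - 172866) + 2950017 = -80983 + 2950017 = 2869034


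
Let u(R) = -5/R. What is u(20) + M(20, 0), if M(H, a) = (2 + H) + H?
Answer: 167/4 ≈ 41.750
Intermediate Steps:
M(H, a) = 2 + 2*H
u(20) + M(20, 0) = -5/20 + (2 + 2*20) = -5*1/20 + (2 + 40) = -¼ + 42 = 167/4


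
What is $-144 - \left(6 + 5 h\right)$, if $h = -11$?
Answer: $-95$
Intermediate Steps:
$-144 - \left(6 + 5 h\right) = -144 - -49 = -144 + \left(-6 + 55\right) = -144 + 49 = -95$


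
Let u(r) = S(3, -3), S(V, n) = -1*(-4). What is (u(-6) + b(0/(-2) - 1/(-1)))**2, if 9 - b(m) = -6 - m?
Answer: 400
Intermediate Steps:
S(V, n) = 4
b(m) = 15 + m (b(m) = 9 - (-6 - m) = 9 + (6 + m) = 15 + m)
u(r) = 4
(u(-6) + b(0/(-2) - 1/(-1)))**2 = (4 + (15 + (0/(-2) - 1/(-1))))**2 = (4 + (15 + (0*(-1/2) - 1*(-1))))**2 = (4 + (15 + (0 + 1)))**2 = (4 + (15 + 1))**2 = (4 + 16)**2 = 20**2 = 400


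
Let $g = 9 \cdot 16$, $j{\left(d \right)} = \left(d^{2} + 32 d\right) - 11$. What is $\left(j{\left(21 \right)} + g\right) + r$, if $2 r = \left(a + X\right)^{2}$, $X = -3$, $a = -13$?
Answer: $1374$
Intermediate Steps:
$j{\left(d \right)} = -11 + d^{2} + 32 d$
$g = 144$
$r = 128$ ($r = \frac{\left(-13 - 3\right)^{2}}{2} = \frac{\left(-16\right)^{2}}{2} = \frac{1}{2} \cdot 256 = 128$)
$\left(j{\left(21 \right)} + g\right) + r = \left(\left(-11 + 21^{2} + 32 \cdot 21\right) + 144\right) + 128 = \left(\left(-11 + 441 + 672\right) + 144\right) + 128 = \left(1102 + 144\right) + 128 = 1246 + 128 = 1374$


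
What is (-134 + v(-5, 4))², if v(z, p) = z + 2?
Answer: 18769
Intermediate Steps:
v(z, p) = 2 + z
(-134 + v(-5, 4))² = (-134 + (2 - 5))² = (-134 - 3)² = (-137)² = 18769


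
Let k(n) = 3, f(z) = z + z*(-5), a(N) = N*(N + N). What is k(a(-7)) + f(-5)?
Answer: 23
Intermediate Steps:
a(N) = 2*N² (a(N) = N*(2*N) = 2*N²)
f(z) = -4*z (f(z) = z - 5*z = -4*z)
k(a(-7)) + f(-5) = 3 - 4*(-5) = 3 + 20 = 23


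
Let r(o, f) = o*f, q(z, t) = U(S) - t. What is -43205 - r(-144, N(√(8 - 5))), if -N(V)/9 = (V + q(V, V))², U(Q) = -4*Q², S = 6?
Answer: -26917061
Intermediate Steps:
q(z, t) = -144 - t (q(z, t) = -4*6² - t = -4*36 - t = -144 - t)
N(V) = -186624 (N(V) = -9*(V + (-144 - V))² = -9*(-144)² = -9*20736 = -186624)
r(o, f) = f*o
-43205 - r(-144, N(√(8 - 5))) = -43205 - (-186624)*(-144) = -43205 - 1*26873856 = -43205 - 26873856 = -26917061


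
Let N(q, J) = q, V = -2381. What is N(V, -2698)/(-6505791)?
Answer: 2381/6505791 ≈ 0.00036598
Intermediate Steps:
N(V, -2698)/(-6505791) = -2381/(-6505791) = -2381*(-1/6505791) = 2381/6505791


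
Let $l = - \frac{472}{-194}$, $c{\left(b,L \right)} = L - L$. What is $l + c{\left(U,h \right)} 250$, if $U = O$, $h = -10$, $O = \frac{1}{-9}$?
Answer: $\frac{236}{97} \approx 2.433$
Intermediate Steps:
$O = - \frac{1}{9} \approx -0.11111$
$U = - \frac{1}{9} \approx -0.11111$
$c{\left(b,L \right)} = 0$
$l = \frac{236}{97}$ ($l = \left(-472\right) \left(- \frac{1}{194}\right) = \frac{236}{97} \approx 2.433$)
$l + c{\left(U,h \right)} 250 = \frac{236}{97} + 0 \cdot 250 = \frac{236}{97} + 0 = \frac{236}{97}$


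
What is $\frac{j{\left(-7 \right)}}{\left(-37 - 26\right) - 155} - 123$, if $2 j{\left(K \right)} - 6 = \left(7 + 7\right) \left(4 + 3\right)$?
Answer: $- \frac{13433}{109} \approx -123.24$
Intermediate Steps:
$j{\left(K \right)} = 52$ ($j{\left(K \right)} = 3 + \frac{\left(7 + 7\right) \left(4 + 3\right)}{2} = 3 + \frac{14 \cdot 7}{2} = 3 + \frac{1}{2} \cdot 98 = 3 + 49 = 52$)
$\frac{j{\left(-7 \right)}}{\left(-37 - 26\right) - 155} - 123 = \frac{1}{\left(-37 - 26\right) - 155} \cdot 52 - 123 = \frac{1}{-63 - 155} \cdot 52 - 123 = \frac{1}{-218} \cdot 52 - 123 = \left(- \frac{1}{218}\right) 52 - 123 = - \frac{26}{109} - 123 = - \frac{13433}{109}$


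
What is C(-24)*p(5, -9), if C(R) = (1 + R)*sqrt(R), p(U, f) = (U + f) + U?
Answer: -46*I*sqrt(6) ≈ -112.68*I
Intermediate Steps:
p(U, f) = f + 2*U
C(R) = sqrt(R)*(1 + R)
C(-24)*p(5, -9) = (sqrt(-24)*(1 - 24))*(-9 + 2*5) = ((2*I*sqrt(6))*(-23))*(-9 + 10) = -46*I*sqrt(6)*1 = -46*I*sqrt(6)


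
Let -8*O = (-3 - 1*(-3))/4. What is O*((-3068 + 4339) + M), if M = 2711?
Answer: 0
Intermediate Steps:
O = 0 (O = -(-3 - 1*(-3))/(8*4) = -(-3 + 3)/(8*4) = -0/4 = -1/8*0 = 0)
O*((-3068 + 4339) + M) = 0*((-3068 + 4339) + 2711) = 0*(1271 + 2711) = 0*3982 = 0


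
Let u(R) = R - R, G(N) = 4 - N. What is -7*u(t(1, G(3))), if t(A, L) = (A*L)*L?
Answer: 0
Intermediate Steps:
t(A, L) = A*L²
u(R) = 0
-7*u(t(1, G(3))) = -7*0 = 0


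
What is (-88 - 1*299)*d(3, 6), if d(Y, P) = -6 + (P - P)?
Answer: 2322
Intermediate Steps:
d(Y, P) = -6 (d(Y, P) = -6 + 0 = -6)
(-88 - 1*299)*d(3, 6) = (-88 - 1*299)*(-6) = (-88 - 299)*(-6) = -387*(-6) = 2322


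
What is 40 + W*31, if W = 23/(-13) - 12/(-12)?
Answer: 210/13 ≈ 16.154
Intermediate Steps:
W = -10/13 (W = 23*(-1/13) - 12*(-1/12) = -23/13 + 1 = -10/13 ≈ -0.76923)
40 + W*31 = 40 - 10/13*31 = 40 - 310/13 = 210/13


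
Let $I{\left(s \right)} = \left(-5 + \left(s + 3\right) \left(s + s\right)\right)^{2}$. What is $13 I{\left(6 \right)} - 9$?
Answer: $137908$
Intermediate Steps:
$I{\left(s \right)} = \left(-5 + 2 s \left(3 + s\right)\right)^{2}$ ($I{\left(s \right)} = \left(-5 + \left(3 + s\right) 2 s\right)^{2} = \left(-5 + 2 s \left(3 + s\right)\right)^{2}$)
$13 I{\left(6 \right)} - 9 = 13 \left(-5 + 2 \cdot 6^{2} + 6 \cdot 6\right)^{2} - 9 = 13 \left(-5 + 2 \cdot 36 + 36\right)^{2} - 9 = 13 \left(-5 + 72 + 36\right)^{2} - 9 = 13 \cdot 103^{2} - 9 = 13 \cdot 10609 - 9 = 137917 - 9 = 137908$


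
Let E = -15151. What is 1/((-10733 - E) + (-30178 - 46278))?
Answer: -1/72038 ≈ -1.3882e-5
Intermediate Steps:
1/((-10733 - E) + (-30178 - 46278)) = 1/((-10733 - 1*(-15151)) + (-30178 - 46278)) = 1/((-10733 + 15151) - 76456) = 1/(4418 - 76456) = 1/(-72038) = -1/72038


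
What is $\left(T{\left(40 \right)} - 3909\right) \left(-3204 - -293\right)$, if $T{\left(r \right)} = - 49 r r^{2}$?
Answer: $9140275099$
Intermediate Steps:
$T{\left(r \right)} = - 49 r^{3}$
$\left(T{\left(40 \right)} - 3909\right) \left(-3204 - -293\right) = \left(- 49 \cdot 40^{3} - 3909\right) \left(-3204 - -293\right) = \left(\left(-49\right) 64000 - 3909\right) \left(-3204 + \left(-579 + 872\right)\right) = \left(-3136000 - 3909\right) \left(-3204 + 293\right) = \left(-3139909\right) \left(-2911\right) = 9140275099$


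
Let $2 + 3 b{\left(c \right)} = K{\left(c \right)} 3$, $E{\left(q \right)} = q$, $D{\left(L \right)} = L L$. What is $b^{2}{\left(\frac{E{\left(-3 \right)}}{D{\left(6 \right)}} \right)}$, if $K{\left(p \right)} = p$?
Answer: $\frac{9}{16} \approx 0.5625$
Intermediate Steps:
$D{\left(L \right)} = L^{2}$
$b{\left(c \right)} = - \frac{2}{3} + c$ ($b{\left(c \right)} = - \frac{2}{3} + \frac{c 3}{3} = - \frac{2}{3} + \frac{3 c}{3} = - \frac{2}{3} + c$)
$b^{2}{\left(\frac{E{\left(-3 \right)}}{D{\left(6 \right)}} \right)} = \left(- \frac{2}{3} - \frac{3}{6^{2}}\right)^{2} = \left(- \frac{2}{3} - \frac{3}{36}\right)^{2} = \left(- \frac{2}{3} - \frac{1}{12}\right)^{2} = \left(- \frac{3}{4}\right)^{2} = \frac{9}{16}$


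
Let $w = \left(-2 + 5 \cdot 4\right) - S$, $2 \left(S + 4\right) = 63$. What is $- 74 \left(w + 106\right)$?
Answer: $-7141$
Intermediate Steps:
$S = \frac{55}{2}$ ($S = -4 + \frac{1}{2} \cdot 63 = -4 + \frac{63}{2} = \frac{55}{2} \approx 27.5$)
$w = - \frac{19}{2}$ ($w = \left(-2 + 5 \cdot 4\right) - \frac{55}{2} = \left(-2 + 20\right) - \frac{55}{2} = 18 - \frac{55}{2} = - \frac{19}{2} \approx -9.5$)
$- 74 \left(w + 106\right) = - 74 \left(- \frac{19}{2} + 106\right) = \left(-74\right) \frac{193}{2} = -7141$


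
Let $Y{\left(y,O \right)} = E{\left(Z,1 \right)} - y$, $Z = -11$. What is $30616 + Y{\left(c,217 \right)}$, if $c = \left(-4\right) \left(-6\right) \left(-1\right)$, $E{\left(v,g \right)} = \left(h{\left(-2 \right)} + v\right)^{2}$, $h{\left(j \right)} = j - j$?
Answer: $30761$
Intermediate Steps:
$h{\left(j \right)} = 0$
$E{\left(v,g \right)} = v^{2}$ ($E{\left(v,g \right)} = \left(0 + v\right)^{2} = v^{2}$)
$c = -24$ ($c = 24 \left(-1\right) = -24$)
$Y{\left(y,O \right)} = 121 - y$ ($Y{\left(y,O \right)} = \left(-11\right)^{2} - y = 121 - y$)
$30616 + Y{\left(c,217 \right)} = 30616 + \left(121 - -24\right) = 30616 + \left(121 + 24\right) = 30616 + 145 = 30761$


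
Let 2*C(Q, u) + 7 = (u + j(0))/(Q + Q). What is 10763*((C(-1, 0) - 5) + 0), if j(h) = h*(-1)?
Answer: -182971/2 ≈ -91486.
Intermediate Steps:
j(h) = -h
C(Q, u) = -7/2 + u/(4*Q) (C(Q, u) = -7/2 + ((u - 1*0)/(Q + Q))/2 = -7/2 + ((u + 0)/((2*Q)))/2 = -7/2 + (u*(1/(2*Q)))/2 = -7/2 + (u/(2*Q))/2 = -7/2 + u/(4*Q))
10763*((C(-1, 0) - 5) + 0) = 10763*(((1/4)*(0 - 14*(-1))/(-1) - 5) + 0) = 10763*(((1/4)*(-1)*(0 + 14) - 5) + 0) = 10763*(((1/4)*(-1)*14 - 5) + 0) = 10763*((-7/2 - 5) + 0) = 10763*(-17/2 + 0) = 10763*(-17/2) = -182971/2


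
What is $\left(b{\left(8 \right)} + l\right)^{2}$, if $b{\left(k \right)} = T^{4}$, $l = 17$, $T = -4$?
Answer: $74529$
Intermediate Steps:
$b{\left(k \right)} = 256$ ($b{\left(k \right)} = \left(-4\right)^{4} = 256$)
$\left(b{\left(8 \right)} + l\right)^{2} = \left(256 + 17\right)^{2} = 273^{2} = 74529$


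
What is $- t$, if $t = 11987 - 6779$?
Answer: $-5208$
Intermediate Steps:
$t = 5208$
$- t = \left(-1\right) 5208 = -5208$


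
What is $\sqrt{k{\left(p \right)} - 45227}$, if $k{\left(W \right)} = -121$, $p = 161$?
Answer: $2 i \sqrt{11337} \approx 212.95 i$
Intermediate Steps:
$\sqrt{k{\left(p \right)} - 45227} = \sqrt{-121 - 45227} = \sqrt{-45348} = 2 i \sqrt{11337}$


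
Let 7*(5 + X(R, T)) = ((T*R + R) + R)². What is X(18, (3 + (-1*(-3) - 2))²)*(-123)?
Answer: -12907743/7 ≈ -1.8440e+6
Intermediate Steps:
X(R, T) = -5 + (2*R + R*T)²/7 (X(R, T) = -5 + ((T*R + R) + R)²/7 = -5 + ((R*T + R) + R)²/7 = -5 + ((R + R*T) + R)²/7 = -5 + (2*R + R*T)²/7)
X(18, (3 + (-1*(-3) - 2))²)*(-123) = (-5 + (⅐)*18²*(2 + (3 + (-1*(-3) - 2))²)²)*(-123) = (-5 + (⅐)*324*(2 + (3 + (3 - 2))²)²)*(-123) = (-5 + (⅐)*324*(2 + (3 + 1)²)²)*(-123) = (-5 + (⅐)*324*(2 + 4²)²)*(-123) = (-5 + (⅐)*324*(2 + 16)²)*(-123) = (-5 + (⅐)*324*18²)*(-123) = (-5 + (⅐)*324*324)*(-123) = (-5 + 104976/7)*(-123) = (104941/7)*(-123) = -12907743/7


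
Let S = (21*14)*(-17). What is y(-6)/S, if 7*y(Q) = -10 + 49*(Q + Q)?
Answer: 299/17493 ≈ 0.017093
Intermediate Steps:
y(Q) = -10/7 + 14*Q (y(Q) = (-10 + 49*(Q + Q))/7 = (-10 + 49*(2*Q))/7 = (-10 + 98*Q)/7 = -10/7 + 14*Q)
S = -4998 (S = 294*(-17) = -4998)
y(-6)/S = (-10/7 + 14*(-6))/(-4998) = (-10/7 - 84)*(-1/4998) = -598/7*(-1/4998) = 299/17493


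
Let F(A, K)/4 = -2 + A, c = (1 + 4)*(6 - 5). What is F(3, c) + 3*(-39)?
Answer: -113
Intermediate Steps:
c = 5 (c = 5*1 = 5)
F(A, K) = -8 + 4*A (F(A, K) = 4*(-2 + A) = -8 + 4*A)
F(3, c) + 3*(-39) = (-8 + 4*3) + 3*(-39) = (-8 + 12) - 117 = 4 - 117 = -113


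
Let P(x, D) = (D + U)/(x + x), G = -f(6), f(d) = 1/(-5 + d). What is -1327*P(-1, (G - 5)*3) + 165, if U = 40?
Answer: 14762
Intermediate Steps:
G = -1 (G = -1/(-5 + 6) = -1/1 = -1*1 = -1)
P(x, D) = (40 + D)/(2*x) (P(x, D) = (D + 40)/(x + x) = (40 + D)/((2*x)) = (40 + D)*(1/(2*x)) = (40 + D)/(2*x))
-1327*P(-1, (G - 5)*3) + 165 = -1327*(40 + (-1 - 5)*3)/(2*(-1)) + 165 = -1327*(-1)*(40 - 6*3)/2 + 165 = -1327*(-1)*(40 - 18)/2 + 165 = -1327*(-1)*22/2 + 165 = -1327*(-11) + 165 = 14597 + 165 = 14762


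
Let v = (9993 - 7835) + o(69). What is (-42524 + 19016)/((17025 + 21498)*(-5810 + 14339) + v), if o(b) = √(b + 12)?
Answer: -11754/164282417 ≈ -7.1547e-5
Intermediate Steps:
o(b) = √(12 + b)
v = 2167 (v = (9993 - 7835) + √(12 + 69) = 2158 + √81 = 2158 + 9 = 2167)
(-42524 + 19016)/((17025 + 21498)*(-5810 + 14339) + v) = (-42524 + 19016)/((17025 + 21498)*(-5810 + 14339) + 2167) = -23508/(38523*8529 + 2167) = -23508/(328562667 + 2167) = -23508/328564834 = -23508*1/328564834 = -11754/164282417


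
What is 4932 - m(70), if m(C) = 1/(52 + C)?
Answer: 601703/122 ≈ 4932.0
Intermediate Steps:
4932 - m(70) = 4932 - 1/(52 + 70) = 4932 - 1/122 = 601703/122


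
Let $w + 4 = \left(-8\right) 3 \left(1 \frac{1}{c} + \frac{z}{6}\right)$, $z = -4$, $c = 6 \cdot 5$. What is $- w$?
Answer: $- \frac{56}{5} \approx -11.2$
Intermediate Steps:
$c = 30$
$w = \frac{56}{5}$ ($w = -4 + \left(-8\right) 3 \left(1 \cdot \frac{1}{30} - \frac{4}{6}\right) = -4 - 24 \left(1 \cdot \frac{1}{30} - \frac{2}{3}\right) = -4 - 24 \left(\frac{1}{30} - \frac{2}{3}\right) = -4 - - \frac{76}{5} = -4 + \frac{76}{5} = \frac{56}{5} \approx 11.2$)
$- w = \left(-1\right) \frac{56}{5} = - \frac{56}{5}$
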